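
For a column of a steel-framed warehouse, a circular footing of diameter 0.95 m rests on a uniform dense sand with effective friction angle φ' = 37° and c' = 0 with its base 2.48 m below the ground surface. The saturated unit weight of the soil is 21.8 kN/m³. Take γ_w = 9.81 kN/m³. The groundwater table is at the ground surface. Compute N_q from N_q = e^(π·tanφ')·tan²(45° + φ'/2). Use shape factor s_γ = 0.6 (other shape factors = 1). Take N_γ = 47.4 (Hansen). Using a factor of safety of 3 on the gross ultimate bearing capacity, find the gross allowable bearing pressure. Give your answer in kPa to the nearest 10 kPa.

N_q = e^(π·tan37°)·tan²(63.5°) = 42.92.
With the water table at the surface the whole profile is submerged: γ' = 21.8 − 9.81 = 11.99 kN/m³, so q = γ'·D_f = 29.735 kPa; the same γ' applies in the ½γBN_γ term.
q_ult = q·N_q + 0.5·γ·B·N_γ·s_γ
     = 29.735 × 42.92 + 0.5 × 11.99 × 0.95 × 47.4 × 0.6
     = 1276.2 + 161.97 = 1438.2 kPa.
q_all = 1438.2 / 3 = 479.4 kPa.

q_all ≈ 480 kPa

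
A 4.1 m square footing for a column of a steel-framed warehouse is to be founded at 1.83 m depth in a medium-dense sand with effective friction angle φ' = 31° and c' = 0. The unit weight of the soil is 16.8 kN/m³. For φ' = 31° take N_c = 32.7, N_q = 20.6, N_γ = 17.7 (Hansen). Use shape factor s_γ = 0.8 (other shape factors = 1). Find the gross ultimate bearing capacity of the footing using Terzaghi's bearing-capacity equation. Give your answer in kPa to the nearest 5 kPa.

q_ult ≈ 1120 kPa

Effective surcharge at the founding depth q = γ·D_f = 16.8 × 1.83 = 30.744 kPa.
q_ult = q·N_q + 0.5·γ·B·N_γ·s_γ
     = 30.744 × 20.6 + 0.5 × 16.8 × 4.1 × 17.7 × 0.8
     = 633.33 + 487.67 = 1121 kPa.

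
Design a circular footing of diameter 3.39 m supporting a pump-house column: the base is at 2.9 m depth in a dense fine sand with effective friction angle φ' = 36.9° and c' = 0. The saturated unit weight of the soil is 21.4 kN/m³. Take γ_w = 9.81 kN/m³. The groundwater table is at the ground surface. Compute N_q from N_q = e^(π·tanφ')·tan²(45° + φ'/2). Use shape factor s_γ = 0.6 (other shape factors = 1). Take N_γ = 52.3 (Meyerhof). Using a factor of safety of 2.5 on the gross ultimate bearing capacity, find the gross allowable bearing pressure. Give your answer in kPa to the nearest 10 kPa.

q_all ≈ 820 kPa

N_q = e^(π·tan36.9°)·tan²(63.45°) = 42.37.
γ' = 21.4 − 9.81 = 11.59 kN/m³ (submerged throughout). q = 11.59 × 2.9 = 33.611 kPa; the same γ' applies in the ½γBN_γ term.
q·N_q = 33.611 × 42.368 = 1424 kPa
0.5·γ·B·N_γ·s_γ = 0.5 × 11.59 × 3.39 × 52.3 × 0.6 = 616.46 kPa
q_ult = 1424 + 616.46 = 2040.5 kPa.
q_all = 2040.5 / 2.5 = 816.19 kPa.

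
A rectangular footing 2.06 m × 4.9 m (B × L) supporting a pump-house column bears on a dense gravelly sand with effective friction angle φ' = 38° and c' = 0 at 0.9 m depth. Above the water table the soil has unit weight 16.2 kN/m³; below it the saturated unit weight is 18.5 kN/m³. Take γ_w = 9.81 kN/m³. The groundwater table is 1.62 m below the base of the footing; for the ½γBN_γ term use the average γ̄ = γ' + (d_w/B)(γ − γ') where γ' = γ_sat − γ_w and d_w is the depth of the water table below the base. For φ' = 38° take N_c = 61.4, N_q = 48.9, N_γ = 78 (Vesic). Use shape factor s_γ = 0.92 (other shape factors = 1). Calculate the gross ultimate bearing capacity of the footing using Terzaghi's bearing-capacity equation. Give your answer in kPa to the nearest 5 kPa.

Overburden at base level: q = 16.2 × 0.9 = 14.58 kPa.
The water table is 1.62 m below the base (< B = 2.06 m), so the ½γBN_γ term uses γ̄ = γ' + (d_w/B)(γ − γ') = 8.69 + (1.62/2.06)(16.2 − 8.69) = 14.596 kN/m³.
Surcharge term q·N_q = 14.58 × 48.9 = 712.96 kPa; self-weight term 0.5·γ·B·N_γ·s_γ = 0.5 × 14.596 × 2.06 × 78 × 0.92 = 1078.8 kPa.
q_ult = 712.96 + 1078.8 = 1791.8 kPa.

q_ult ≈ 1790 kPa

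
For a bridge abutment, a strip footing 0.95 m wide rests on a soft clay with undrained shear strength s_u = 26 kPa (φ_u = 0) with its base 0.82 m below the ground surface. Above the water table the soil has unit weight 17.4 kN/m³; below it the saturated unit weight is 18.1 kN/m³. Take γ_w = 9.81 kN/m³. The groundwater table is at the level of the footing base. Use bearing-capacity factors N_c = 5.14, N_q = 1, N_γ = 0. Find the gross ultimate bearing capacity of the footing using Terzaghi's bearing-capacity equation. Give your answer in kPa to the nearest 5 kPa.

q_ult ≈ 150 kPa

q = γ·D_f = 17.4 × 0.82 = 14.268 kPa.
c·N_c = 26 × 5.14 = 133.64 kPa
q·N_q = 14.268 × 1 = 14.268 kPa
q_ult = 133.64 + 14.268 = 147.91 kPa.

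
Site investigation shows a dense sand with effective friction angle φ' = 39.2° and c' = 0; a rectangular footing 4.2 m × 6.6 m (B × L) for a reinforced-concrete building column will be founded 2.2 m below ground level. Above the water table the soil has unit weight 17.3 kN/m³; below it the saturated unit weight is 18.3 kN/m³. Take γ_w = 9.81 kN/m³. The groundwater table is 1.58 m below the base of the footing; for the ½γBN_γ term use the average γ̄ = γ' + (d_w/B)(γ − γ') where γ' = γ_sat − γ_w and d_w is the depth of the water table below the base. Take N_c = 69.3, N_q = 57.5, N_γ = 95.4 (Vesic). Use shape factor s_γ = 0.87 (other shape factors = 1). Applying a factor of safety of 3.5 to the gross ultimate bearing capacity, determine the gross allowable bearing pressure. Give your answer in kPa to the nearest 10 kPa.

q_all ≈ 1210 kPa

q = γ·D_f = 17.3 × 2.2 = 38.06 kPa.
γ' = 8.49 kN/m³; averaging over the depth B below the base, γ̄ = γ' + (d_w/B)(γ − γ') = 11.804 kN/m³.
q·N_q = 38.06 × 57.5 = 2188.5 kPa
0.5·γ·B·N_γ·s_γ = 0.5 × 11.804 × 4.2 × 95.4 × 0.87 = 2057.4 kPa
q_ult = 2188.5 + 2057.4 = 4245.9 kPa.
q_all = q_ult / FS = 4245.9 / 3.5 = 1213.1 kPa.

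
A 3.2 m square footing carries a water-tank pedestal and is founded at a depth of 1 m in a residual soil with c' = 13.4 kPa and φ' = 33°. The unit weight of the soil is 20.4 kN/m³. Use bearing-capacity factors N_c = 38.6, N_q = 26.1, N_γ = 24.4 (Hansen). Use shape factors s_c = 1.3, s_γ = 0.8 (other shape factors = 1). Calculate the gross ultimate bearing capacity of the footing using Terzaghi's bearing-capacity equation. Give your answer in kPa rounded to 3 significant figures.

q_ult ≈ 1840 kPa

Effective surcharge at the founding depth q = γ·D_f = 20.4 × 1 = 20.4 kPa.
q_ult = c·N_c·s_c + q·N_q + 0.5·γ·B·N_γ·s_γ
     = 13.4 × 38.6 × 1.3 + 20.4 × 26.1 + 0.5 × 20.4 × 3.2 × 24.4 × 0.8
     = 672.41 + 532.44 + 637.13 = 1842 kPa.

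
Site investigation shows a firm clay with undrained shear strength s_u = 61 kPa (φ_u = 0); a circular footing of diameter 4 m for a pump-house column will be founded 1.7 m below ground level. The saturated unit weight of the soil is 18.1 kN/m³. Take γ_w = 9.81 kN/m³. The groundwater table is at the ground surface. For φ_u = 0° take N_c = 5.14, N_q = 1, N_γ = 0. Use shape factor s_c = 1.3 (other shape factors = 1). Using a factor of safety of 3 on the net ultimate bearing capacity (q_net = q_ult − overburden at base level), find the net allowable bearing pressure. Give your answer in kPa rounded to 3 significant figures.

q_all(net) ≈ 136 kPa

γ' = 18.1 − 9.81 = 8.29 kN/m³ (submerged throughout). q = 8.29 × 1.7 = 14.093 kPa.
c·N_c·s_c = 61 × 5.14 × 1.3 = 407.6 kPa
q·N_q = 14.093 × 1 = 14.093 kPa
q_ult = 407.6 + 14.093 = 421.69 kPa.
q_net = 421.69 − 14.093 = 407.6 kPa.
q_all(net) = 407.6 / 3 = 135.87 kPa.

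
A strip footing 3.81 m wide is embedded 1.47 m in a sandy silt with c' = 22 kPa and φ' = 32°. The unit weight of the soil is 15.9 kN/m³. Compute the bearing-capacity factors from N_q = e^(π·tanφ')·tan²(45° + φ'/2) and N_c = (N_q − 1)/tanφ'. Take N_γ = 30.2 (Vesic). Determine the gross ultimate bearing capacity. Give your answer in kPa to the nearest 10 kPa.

q_ult ≈ 2240 kPa

tan32° = 0.6249, so N_q = e^(π×0.6249)·tan²(61°) = 7.121 × 3.255 = 23.18.
N_c = (23.18 − 1)/tan32° = 35.49.
Overburden at base level: q = 15.9 × 1.47 = 23.373 kPa.
Cohesion term c·N_c = 22 × 35.49 = 780.79 kPa; surcharge term q·N_q = 23.373 × 23.177 = 541.71 kPa; self-weight term 0.5·γ·B·N_γ = 0.5 × 15.9 × 3.81 × 30.2 = 914.74 kPa.
q_ult = 780.79 + 541.71 + 914.74 = 2237.2 kPa.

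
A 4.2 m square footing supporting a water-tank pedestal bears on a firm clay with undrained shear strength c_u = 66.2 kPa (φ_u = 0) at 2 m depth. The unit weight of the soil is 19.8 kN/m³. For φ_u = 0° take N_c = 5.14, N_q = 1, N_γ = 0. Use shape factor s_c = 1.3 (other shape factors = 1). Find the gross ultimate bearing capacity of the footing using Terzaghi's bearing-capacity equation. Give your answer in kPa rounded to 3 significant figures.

Effective surcharge at the founding depth q = γ·D_f = 19.8 × 2 = 39.6 kPa.
q_ult = c·N_c·s_c + q·N_q
     = 66.2 × 5.14 × 1.3 + 39.6 × 1
     = 442.35 + 39.6 = 481.95 kPa.

q_ult ≈ 482 kPa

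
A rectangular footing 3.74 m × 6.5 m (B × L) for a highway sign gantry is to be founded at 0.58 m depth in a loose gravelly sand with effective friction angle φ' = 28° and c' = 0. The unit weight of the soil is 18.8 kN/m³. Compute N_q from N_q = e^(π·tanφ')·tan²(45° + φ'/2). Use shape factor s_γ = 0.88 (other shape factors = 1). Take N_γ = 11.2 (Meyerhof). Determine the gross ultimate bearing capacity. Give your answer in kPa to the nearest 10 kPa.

tan28° = 0.5317, so N_q = e^(π×0.5317)·tan²(59°) = 5.314 × 2.77 = 14.72.
Effective surcharge at the founding depth q = γ·D_f = 18.8 × 0.58 = 10.904 kPa.
q_ult = q·N_q + 0.5·γ·B·N_γ·s_γ
     = 10.904 × 14.72 + 0.5 × 18.8 × 3.74 × 11.2 × 0.88
     = 160.51 + 346.5 = 507 kPa.

q_ult ≈ 510 kPa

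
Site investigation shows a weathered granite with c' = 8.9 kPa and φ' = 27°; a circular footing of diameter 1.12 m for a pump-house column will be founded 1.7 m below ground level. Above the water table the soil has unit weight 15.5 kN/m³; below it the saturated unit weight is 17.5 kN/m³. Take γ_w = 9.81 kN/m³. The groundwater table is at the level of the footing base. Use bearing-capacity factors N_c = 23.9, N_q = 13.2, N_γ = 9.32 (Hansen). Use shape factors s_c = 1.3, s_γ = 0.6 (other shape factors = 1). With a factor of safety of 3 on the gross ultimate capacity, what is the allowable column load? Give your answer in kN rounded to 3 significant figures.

P_all ≈ 213 kN

Overburden at base level: q = 15.5 × 1.7 = 26.35 kPa.
Below the base the soil is submerged, so the ½γBN_γ term uses γ' = 17.5 − 9.81 = 7.69 kN/m³.
Cohesion term c·N_c·s_c = 8.9 × 23.9 × 1.3 = 276.52 kPa; surcharge term q·N_q = 26.35 × 13.2 = 347.82 kPa; self-weight term 0.5·γ·B·N_γ·s_γ = 0.5 × 7.69 × 1.12 × 9.32 × 0.6 = 24.081 kPa.
q_ult = 276.52 + 347.82 + 24.081 = 648.42 kPa.
Gross allowable pressure q_all = 648.42 / 3 = 216.14 kPa.
Footing area = 0.9852 m², so allowable column load = 216.14 × 0.9852 = 212.94 kN.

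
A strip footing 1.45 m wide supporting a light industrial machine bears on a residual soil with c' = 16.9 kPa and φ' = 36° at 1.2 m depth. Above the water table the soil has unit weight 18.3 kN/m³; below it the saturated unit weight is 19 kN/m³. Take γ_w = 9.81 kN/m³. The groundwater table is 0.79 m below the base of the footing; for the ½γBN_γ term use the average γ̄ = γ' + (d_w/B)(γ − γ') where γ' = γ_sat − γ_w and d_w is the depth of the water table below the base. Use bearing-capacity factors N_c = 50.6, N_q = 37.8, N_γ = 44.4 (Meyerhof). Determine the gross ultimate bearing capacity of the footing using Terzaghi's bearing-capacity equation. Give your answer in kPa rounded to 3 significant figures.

Overburden at base level: q = 18.3 × 1.2 = 21.96 kPa.
The water table is 0.79 m below the base (< B = 1.45 m), so the ½γBN_γ term uses γ̄ = γ' + (d_w/B)(γ − γ') = 9.19 + (0.79/1.45)(18.3 − 9.19) = 14.153 kN/m³.
Cohesion term c·N_c = 16.9 × 50.6 = 855.14 kPa; surcharge term q·N_q = 21.96 × 37.8 = 830.09 kPa; self-weight term 0.5·γ·B·N_γ = 0.5 × 14.153 × 1.45 × 44.4 = 455.6 kPa.
q_ult = 855.14 + 830.09 + 455.6 = 2140.8 kPa.

q_ult ≈ 2140 kPa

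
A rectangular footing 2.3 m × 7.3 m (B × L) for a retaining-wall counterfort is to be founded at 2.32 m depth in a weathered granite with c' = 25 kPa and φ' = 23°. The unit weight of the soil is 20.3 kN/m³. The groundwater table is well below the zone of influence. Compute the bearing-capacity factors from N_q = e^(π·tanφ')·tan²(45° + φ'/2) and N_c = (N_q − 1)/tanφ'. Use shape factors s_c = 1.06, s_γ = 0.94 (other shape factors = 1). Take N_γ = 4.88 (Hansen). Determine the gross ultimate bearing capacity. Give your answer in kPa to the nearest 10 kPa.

tan23° = 0.4245, so N_q = e^(π×0.4245)·tan²(56.5°) = 3.794 × 2.283 = 8.66.
N_c = (8.66 − 1)/tan23° = 18.05.
Effective surcharge at the founding depth q = γ·D_f = 20.3 × 2.32 = 47.096 kPa.
q_ult = c·N_c·s_c + q·N_q + 0.5·γ·B·N_γ·s_γ
     = 25 × 18.049 × 1.06 + 47.096 × 8.6612 + 0.5 × 20.3 × 2.3 × 4.88 × 0.94
     = 478.29 + 407.91 + 107.09 = 993.28 kPa.

q_ult ≈ 990 kPa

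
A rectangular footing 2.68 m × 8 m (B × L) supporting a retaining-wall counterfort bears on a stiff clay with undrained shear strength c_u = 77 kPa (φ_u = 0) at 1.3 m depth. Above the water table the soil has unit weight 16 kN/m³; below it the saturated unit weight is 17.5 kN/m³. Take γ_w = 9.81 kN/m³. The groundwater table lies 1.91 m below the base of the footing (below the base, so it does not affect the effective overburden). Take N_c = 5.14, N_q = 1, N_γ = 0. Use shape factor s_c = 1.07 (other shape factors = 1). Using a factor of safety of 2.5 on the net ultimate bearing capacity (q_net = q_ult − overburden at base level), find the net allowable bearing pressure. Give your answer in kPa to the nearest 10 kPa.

Overburden at base level: q = 16 × 1.3 = 20.8 kPa.
Cohesion term c·N_c·s_c = 77 × 5.14 × 1.07 = 423.48 kPa; surcharge term q·N_q = 20.8 × 1 = 20.8 kPa.
q_ult = 423.48 + 20.8 = 444.28 kPa.
q_net = 444.28 − 20.8 = 423.48 kPa.
q_all(net) = 423.48 / 2.5 = 169.39 kPa.

q_all(net) ≈ 170 kPa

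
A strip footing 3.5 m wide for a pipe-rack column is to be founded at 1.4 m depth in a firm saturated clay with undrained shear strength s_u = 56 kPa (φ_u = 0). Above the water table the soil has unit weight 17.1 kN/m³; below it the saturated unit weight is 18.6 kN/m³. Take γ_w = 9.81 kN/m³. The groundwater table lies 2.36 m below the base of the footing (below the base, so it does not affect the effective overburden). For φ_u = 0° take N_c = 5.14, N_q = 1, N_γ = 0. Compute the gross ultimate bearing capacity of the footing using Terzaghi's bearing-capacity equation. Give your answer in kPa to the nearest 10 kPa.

q_ult ≈ 310 kPa

Overburden at base level: q = 17.1 × 1.4 = 23.94 kPa.
Cohesion term c·N_c = 56 × 5.14 = 287.84 kPa; surcharge term q·N_q = 23.94 × 1 = 23.94 kPa.
q_ult = 287.84 + 23.94 = 311.78 kPa.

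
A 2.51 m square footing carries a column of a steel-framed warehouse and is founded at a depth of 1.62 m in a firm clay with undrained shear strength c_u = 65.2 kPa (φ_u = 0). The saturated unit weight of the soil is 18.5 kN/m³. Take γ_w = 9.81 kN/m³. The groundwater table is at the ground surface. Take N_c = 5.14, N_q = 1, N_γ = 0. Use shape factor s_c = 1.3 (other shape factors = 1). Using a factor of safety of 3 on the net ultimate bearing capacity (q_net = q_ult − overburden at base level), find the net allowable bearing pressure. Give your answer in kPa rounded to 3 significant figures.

With the water table at the surface the whole profile is submerged: γ' = 18.5 − 9.81 = 8.69 kN/m³, so q = γ'·D_f = 14.078 kPa.
q_ult = c·N_c·s_c + q·N_q
     = 65.2 × 5.14 × 1.3 + 14.078 × 1
     = 435.67 + 14.078 = 449.74 kPa.
q_net = 449.74 − 14.078 = 435.67 kPa.
q_all(net) = 435.67 / 3 = 145.22 kPa.

q_all(net) ≈ 145 kPa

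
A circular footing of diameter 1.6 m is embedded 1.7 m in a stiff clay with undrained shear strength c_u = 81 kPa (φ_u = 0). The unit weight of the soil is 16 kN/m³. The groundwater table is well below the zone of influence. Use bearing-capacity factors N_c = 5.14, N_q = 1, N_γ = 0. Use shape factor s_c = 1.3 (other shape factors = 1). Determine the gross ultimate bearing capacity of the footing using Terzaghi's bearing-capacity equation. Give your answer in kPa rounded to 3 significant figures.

q = γ·D_f = 16 × 1.7 = 27.2 kPa.
c·N_c·s_c = 81 × 5.14 × 1.3 = 541.24 kPa
q·N_q = 27.2 × 1 = 27.2 kPa
q_ult = 541.24 + 27.2 = 568.44 kPa.

q_ult ≈ 568 kPa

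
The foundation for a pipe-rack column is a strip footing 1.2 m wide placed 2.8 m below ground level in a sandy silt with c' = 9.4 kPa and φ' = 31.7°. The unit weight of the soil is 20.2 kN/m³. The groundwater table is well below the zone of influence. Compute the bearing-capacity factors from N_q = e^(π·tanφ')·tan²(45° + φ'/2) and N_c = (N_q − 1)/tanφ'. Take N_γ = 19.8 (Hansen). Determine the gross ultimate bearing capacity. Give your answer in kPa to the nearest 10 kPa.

q_ult ≈ 1830 kPa

tan31.7° = 0.6176, so N_q = e^(π×0.6176)·tan²(60.85°) = 6.961 × 3.215 = 22.38.
N_c = (22.38 − 1)/tan31.7° = 34.61.
Effective surcharge at the founding depth q = γ·D_f = 20.2 × 2.8 = 56.56 kPa.
q_ult = c·N_c + q·N_q + 0.5·γ·B·N_γ
     = 9.4 × 34.612 + 56.56 × 22.377 + 0.5 × 20.2 × 1.2 × 19.8
     = 325.35 + 1265.6 + 239.98 = 1831 kPa.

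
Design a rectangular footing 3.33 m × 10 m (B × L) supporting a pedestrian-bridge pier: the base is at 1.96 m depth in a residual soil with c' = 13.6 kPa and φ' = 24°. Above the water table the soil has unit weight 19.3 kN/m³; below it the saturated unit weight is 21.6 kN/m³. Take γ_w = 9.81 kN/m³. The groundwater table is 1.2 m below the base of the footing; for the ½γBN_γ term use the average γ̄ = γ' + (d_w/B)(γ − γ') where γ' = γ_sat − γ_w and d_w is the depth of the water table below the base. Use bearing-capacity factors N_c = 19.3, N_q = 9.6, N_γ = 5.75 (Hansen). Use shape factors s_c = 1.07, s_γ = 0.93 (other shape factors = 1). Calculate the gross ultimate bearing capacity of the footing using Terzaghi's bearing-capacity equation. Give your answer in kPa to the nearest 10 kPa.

q_ult ≈ 770 kPa

Overburden at base level: q = 19.3 × 1.96 = 37.828 kPa.
The water table is 1.2 m below the base (< B = 3.33 m), so the ½γBN_γ term uses γ̄ = γ' + (d_w/B)(γ − γ') = 11.79 + (1.2/3.33)(19.3 − 11.79) = 14.496 kN/m³.
Cohesion term c·N_c·s_c = 13.6 × 19.3 × 1.07 = 280.85 kPa; surcharge term q·N_q = 37.828 × 9.6 = 363.15 kPa; self-weight term 0.5·γ·B·N_γ·s_γ = 0.5 × 14.496 × 3.33 × 5.75 × 0.93 = 129.07 kPa.
q_ult = 280.85 + 363.15 + 129.07 = 773.07 kPa.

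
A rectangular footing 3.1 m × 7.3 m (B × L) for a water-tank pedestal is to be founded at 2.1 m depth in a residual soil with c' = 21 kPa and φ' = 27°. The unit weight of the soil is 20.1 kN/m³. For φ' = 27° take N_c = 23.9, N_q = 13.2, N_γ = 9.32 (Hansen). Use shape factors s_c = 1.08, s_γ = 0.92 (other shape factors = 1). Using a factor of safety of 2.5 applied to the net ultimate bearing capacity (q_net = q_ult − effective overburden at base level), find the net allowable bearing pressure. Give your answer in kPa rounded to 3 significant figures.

q_all(net) ≈ 530 kPa

Overburden at base level: q = 20.1 × 2.1 = 42.21 kPa.
Cohesion term c·N_c·s_c = 21 × 23.9 × 1.08 = 542.05 kPa; surcharge term q·N_q = 42.21 × 13.2 = 557.17 kPa; self-weight term 0.5·γ·B·N_γ·s_γ = 0.5 × 20.1 × 3.1 × 9.32 × 0.92 = 267.14 kPa.
q_ult = 542.05 + 557.17 + 267.14 = 1366.4 kPa.
Net ultimate: q_net = 1366.4 − 42.21 = 1324.1 kPa.
q_all(net) = 1324.1 / 2.5 = 529.66 kPa.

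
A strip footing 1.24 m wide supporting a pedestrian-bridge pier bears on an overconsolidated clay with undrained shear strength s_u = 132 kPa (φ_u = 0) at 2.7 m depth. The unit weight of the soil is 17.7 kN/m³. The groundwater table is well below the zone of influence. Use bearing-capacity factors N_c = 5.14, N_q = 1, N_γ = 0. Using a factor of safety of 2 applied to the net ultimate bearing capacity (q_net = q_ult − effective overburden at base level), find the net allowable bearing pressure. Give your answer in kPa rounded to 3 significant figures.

q_all(net) ≈ 339 kPa

Effective surcharge at the founding depth q = γ·D_f = 17.7 × 2.7 = 47.79 kPa.
q_ult = c·N_c + q·N_q
     = 132 × 5.14 + 47.79 × 1
     = 678.48 + 47.79 = 726.27 kPa.
Net ultimate: q_net = 726.27 − 47.79 = 678.48 kPa.
q_all(net) = 678.48 / 2 = 339.24 kPa.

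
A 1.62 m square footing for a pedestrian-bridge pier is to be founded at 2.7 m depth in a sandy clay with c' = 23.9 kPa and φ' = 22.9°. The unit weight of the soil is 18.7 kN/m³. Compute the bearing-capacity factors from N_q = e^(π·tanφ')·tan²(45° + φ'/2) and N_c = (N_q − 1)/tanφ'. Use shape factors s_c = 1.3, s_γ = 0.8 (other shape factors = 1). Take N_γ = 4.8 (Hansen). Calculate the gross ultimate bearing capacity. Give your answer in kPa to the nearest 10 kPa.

q_ult ≈ 1050 kPa

tan22.9° = 0.4224, so N_q = e^(π×0.4224)·tan²(56.45°) = 3.77 × 2.274 = 8.57.
N_c = (8.57 − 1)/tan22.9° = 17.93.
Overburden at base level: q = 18.7 × 2.7 = 50.49 kPa.
Cohesion term c·N_c·s_c = 23.9 × 17.927 × 1.3 = 557 kPa; surcharge term q·N_q = 50.49 × 8.5728 = 432.84 kPa; self-weight term 0.5·γ·B·N_γ·s_γ = 0.5 × 18.7 × 1.62 × 4.8 × 0.8 = 58.164 kPa.
q_ult = 557 + 432.84 + 58.164 = 1048 kPa.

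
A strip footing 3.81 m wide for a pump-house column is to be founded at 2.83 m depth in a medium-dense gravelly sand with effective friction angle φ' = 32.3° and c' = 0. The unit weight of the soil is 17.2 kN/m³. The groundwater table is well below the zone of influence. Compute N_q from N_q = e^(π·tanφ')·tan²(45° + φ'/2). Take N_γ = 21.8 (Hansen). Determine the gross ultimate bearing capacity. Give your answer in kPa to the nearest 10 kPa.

tan32.3° = 0.6322, so N_q = e^(π×0.6322)·tan²(61.15°) = 7.287 × 3.295 = 24.01.
Effective surcharge at the founding depth q = γ·D_f = 17.2 × 2.83 = 48.676 kPa.
q_ult = q·N_q + 0.5·γ·B·N_γ
     = 48.676 × 24.01 + 0.5 × 17.2 × 3.81 × 21.8
     = 1168.7 + 714.3 = 1883 kPa.

q_ult ≈ 1880 kPa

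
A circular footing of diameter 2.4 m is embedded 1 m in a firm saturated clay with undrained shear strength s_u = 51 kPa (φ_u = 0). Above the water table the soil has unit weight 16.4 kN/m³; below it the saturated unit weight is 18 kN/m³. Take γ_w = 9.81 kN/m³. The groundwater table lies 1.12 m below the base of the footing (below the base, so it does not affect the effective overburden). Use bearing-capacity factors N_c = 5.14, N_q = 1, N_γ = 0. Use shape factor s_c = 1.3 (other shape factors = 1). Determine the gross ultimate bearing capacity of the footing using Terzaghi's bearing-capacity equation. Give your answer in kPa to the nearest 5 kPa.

Overburden at base level: q = 16.4 × 1 = 16.4 kPa.
Cohesion term c·N_c·s_c = 51 × 5.14 × 1.3 = 340.78 kPa; surcharge term q·N_q = 16.4 × 1 = 16.4 kPa.
q_ult = 340.78 + 16.4 = 357.18 kPa.

q_ult ≈ 355 kPa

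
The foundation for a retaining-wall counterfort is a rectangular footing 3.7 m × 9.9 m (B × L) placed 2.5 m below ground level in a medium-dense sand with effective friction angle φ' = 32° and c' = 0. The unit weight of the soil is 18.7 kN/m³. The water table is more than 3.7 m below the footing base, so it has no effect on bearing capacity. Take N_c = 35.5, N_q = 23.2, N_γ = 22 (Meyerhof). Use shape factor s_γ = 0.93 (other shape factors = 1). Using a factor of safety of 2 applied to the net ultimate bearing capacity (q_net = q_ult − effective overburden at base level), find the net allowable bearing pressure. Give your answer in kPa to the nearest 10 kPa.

q_all(net) ≈ 870 kPa

q = γ·D_f = 18.7 × 2.5 = 46.75 kPa.
q·N_q = 46.75 × 23.2 = 1084.6 kPa
0.5·γ·B·N_γ·s_γ = 0.5 × 18.7 × 3.7 × 22 × 0.93 = 707.81 kPa
q_ult = 1084.6 + 707.81 = 1792.4 kPa.
Net ultimate: q_net = 1792.4 − 46.75 = 1745.7 kPa.
q_all(net) = 1745.7 / 2 = 872.83 kPa.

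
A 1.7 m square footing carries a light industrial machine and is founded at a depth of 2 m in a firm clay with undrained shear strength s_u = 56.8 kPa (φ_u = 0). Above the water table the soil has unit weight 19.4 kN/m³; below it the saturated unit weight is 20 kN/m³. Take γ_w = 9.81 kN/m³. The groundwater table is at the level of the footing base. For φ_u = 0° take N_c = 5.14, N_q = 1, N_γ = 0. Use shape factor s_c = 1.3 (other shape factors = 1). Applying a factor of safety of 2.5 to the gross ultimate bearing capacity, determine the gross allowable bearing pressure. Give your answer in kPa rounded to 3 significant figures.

Effective surcharge at the founding depth q = γ·D_f = 19.4 × 2 = 38.8 kPa.
q_ult = c·N_c·s_c + q·N_q
     = 56.8 × 5.14 × 1.3 + 38.8 × 1
     = 379.54 + 38.8 = 418.34 kPa.
q_all = q_ult / FS = 418.34 / 2.5 = 167.34 kPa.

q_all ≈ 167 kPa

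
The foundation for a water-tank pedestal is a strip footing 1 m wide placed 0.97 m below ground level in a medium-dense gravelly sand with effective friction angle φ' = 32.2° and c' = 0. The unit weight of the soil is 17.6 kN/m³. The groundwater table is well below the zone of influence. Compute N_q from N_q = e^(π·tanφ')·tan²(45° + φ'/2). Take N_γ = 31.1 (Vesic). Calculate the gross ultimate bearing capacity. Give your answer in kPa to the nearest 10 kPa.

q_ult ≈ 680 kPa

tan32.2° = 0.6297, so N_q = e^(π×0.6297)·tan²(61.1°) = 7.231 × 3.282 = 23.73.
Effective surcharge at the founding depth q = γ·D_f = 17.6 × 0.97 = 17.072 kPa.
q_ult = q·N_q + 0.5·γ·B·N_γ
     = 17.072 × 23.728 + 0.5 × 17.6 × 1 × 31.1
     = 405.09 + 273.68 = 678.77 kPa.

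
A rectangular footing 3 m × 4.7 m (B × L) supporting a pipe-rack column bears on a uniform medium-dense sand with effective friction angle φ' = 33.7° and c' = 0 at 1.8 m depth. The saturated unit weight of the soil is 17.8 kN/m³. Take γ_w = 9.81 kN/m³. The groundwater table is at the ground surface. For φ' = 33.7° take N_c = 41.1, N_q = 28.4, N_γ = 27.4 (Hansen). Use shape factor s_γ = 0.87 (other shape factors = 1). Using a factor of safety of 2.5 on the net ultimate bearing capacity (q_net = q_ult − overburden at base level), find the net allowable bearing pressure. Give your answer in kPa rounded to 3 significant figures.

Water table at ground surface, so effective unit weight γ' = 17.8 − 9.81 = 7.99 kN/m³ is used throughout; overburden q = 7.99 × 1.8 = 14.382 kPa; the same γ' applies in the ½γBN_γ term.
Surcharge term q·N_q = 14.382 × 28.4 = 408.45 kPa; self-weight term 0.5·γ·B·N_γ·s_γ = 0.5 × 7.99 × 3 × 27.4 × 0.87 = 285.7 kPa.
q_ult = 408.45 + 285.7 = 694.15 kPa.
q_net = 694.15 − 14.382 = 679.77 kPa.
q_all(net) = 679.77 / 2.5 = 271.91 kPa.

q_all(net) ≈ 272 kPa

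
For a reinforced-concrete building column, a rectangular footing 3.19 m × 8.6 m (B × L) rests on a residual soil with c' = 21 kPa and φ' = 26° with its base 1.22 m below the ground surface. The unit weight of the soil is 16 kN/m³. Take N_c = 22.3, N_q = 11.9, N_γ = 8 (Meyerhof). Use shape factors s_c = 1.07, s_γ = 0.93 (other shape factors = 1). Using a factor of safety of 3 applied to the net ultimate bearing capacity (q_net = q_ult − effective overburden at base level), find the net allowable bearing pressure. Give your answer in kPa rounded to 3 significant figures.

q_all(net) ≈ 301 kPa

Effective surcharge at the founding depth q = γ·D_f = 16 × 1.22 = 19.52 kPa.
q_ult = c·N_c·s_c + q·N_q + 0.5·γ·B·N_γ·s_γ
     = 21 × 22.3 × 1.07 + 19.52 × 11.9 + 0.5 × 16 × 3.19 × 8 × 0.93
     = 501.08 + 232.29 + 189.87 = 923.24 kPa.
Net ultimate: q_net = 923.24 − 19.52 = 903.72 kPa.
q_all(net) = 903.72 / 3 = 301.24 kPa.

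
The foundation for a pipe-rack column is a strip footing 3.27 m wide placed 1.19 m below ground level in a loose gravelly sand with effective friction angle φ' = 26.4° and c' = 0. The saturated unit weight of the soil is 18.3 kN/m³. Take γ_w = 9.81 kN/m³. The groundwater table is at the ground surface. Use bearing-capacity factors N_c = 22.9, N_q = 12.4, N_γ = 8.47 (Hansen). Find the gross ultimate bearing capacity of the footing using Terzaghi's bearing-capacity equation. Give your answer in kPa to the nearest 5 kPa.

With the water table at the surface the whole profile is submerged: γ' = 18.3 − 9.81 = 8.49 kN/m³, so q = γ'·D_f = 10.103 kPa; the same γ' applies in the ½γBN_γ term.
q_ult = q·N_q + 0.5·γ·B·N_γ
     = 10.103 × 12.4 + 0.5 × 8.49 × 3.27 × 8.47
     = 125.28 + 117.57 = 242.85 kPa.

q_ult ≈ 245 kPa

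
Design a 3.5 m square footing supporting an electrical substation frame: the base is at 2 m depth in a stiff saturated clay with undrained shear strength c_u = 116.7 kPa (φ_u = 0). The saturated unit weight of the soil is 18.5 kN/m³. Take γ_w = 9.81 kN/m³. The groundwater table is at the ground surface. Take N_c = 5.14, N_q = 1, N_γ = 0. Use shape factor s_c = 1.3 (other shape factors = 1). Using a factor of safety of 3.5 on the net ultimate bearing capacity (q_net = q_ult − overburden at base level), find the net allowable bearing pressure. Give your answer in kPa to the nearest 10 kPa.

q_all(net) ≈ 220 kPa

With the water table at the surface the whole profile is submerged: γ' = 18.5 − 9.81 = 8.69 kN/m³, so q = γ'·D_f = 17.38 kPa.
q_ult = c·N_c·s_c + q·N_q
     = 116.7 × 5.14 × 1.3 + 17.38 × 1
     = 779.79 + 17.38 = 797.17 kPa.
q_net = 797.17 − 17.38 = 779.79 kPa.
q_all(net) = 779.79 / 3.5 = 222.8 kPa.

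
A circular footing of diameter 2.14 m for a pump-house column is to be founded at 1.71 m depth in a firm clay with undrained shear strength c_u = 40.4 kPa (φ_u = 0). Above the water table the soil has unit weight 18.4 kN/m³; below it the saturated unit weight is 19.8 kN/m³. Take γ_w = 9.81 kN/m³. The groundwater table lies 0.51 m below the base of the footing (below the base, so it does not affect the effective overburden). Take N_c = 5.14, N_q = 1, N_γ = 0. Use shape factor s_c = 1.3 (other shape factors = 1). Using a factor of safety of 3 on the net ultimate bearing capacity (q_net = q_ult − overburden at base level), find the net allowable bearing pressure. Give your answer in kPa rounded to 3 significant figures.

Overburden at base level: q = 18.4 × 1.71 = 31.464 kPa.
Cohesion term c·N_c·s_c = 40.4 × 5.14 × 1.3 = 269.95 kPa; surcharge term q·N_q = 31.464 × 1 = 31.464 kPa.
q_ult = 269.95 + 31.464 = 301.42 kPa.
q_net = 301.42 − 31.464 = 269.95 kPa.
q_all(net) = 269.95 / 3 = 89.984 kPa.

q_all(net) ≈ 90 kPa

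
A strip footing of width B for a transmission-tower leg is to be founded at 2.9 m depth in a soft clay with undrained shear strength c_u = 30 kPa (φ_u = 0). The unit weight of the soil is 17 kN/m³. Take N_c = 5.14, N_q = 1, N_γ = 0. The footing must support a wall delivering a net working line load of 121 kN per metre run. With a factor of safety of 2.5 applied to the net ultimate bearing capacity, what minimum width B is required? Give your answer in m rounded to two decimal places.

q = γ·D_f = 17 × 2.9 = 49.3 kPa.
c·N_c = 30 × 5.14 = 154.2 kPa
q·N_q = 49.3 × 1 = 49.3 kPa
q_ult = 154.2 + 49.3 = 203.5 kPa.
For φ = 0 the ½γBN_γ term vanishes, so q_ult is independent of B. q_net = 203.5 − 49.3 = 154.2 kPa; q_all(net) = 154.2/2.5 = 61.68 kPa.
Required width B = w / q_all(net) = 121 / 61.68 = 1.962 m.

B = 1.96 m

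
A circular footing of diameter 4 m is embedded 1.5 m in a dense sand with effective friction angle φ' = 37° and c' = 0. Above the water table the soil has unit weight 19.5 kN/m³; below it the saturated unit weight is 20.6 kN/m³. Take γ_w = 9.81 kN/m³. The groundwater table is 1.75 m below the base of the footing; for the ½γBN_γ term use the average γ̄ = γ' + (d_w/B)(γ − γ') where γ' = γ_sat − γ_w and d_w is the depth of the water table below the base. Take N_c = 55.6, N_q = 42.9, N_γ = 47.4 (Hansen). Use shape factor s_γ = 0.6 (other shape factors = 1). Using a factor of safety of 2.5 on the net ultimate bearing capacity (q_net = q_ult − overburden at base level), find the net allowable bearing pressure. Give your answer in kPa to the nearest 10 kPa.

q_all(net) ≈ 820 kPa

q = γ·D_f = 19.5 × 1.5 = 29.25 kPa.
γ' = 10.79 kN/m³; averaging over the depth B below the base, γ̄ = γ' + (d_w/B)(γ − γ') = 14.601 kN/m³.
q·N_q = 29.25 × 42.9 = 1254.8 kPa
0.5·γ·B·N_γ·s_γ = 0.5 × 14.601 × 4 × 47.4 × 0.6 = 830.48 kPa
q_ult = 1254.8 + 830.48 = 2085.3 kPa.
q_net = 2085.3 − 29.25 = 2056.1 kPa.
q_all(net) = 2056.1 / 2.5 = 822.42 kPa.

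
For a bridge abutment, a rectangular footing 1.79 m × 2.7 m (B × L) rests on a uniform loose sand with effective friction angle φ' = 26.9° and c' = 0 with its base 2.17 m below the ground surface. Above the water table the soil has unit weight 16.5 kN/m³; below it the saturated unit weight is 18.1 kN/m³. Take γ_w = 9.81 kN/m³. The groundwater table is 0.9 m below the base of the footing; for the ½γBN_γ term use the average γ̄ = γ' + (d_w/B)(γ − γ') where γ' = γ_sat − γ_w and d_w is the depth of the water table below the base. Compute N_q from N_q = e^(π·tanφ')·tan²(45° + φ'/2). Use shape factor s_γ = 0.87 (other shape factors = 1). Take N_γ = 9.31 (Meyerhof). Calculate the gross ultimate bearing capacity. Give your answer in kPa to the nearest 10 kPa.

tan26.9° = 0.5073, so N_q = e^(π×0.5073)·tan²(58.45°) = 4.923 × 2.653 = 13.06.
Effective surcharge at the founding depth q = γ·D_f = 16.5 × 2.17 = 35.805 kPa.
With d_w = 0.9 m < B, γ̄ = 8.29 + (0.9/1.79) × (16.5 − 8.29) = 12.418 kN/m³.
q_ult = q·N_q + 0.5·γ·B·N_γ·s_γ
     = 35.805 × 13.057 + 0.5 × 12.418 × 1.79 × 9.31 × 0.87
     = 467.51 + 90.02 = 557.53 kPa.

q_ult ≈ 560 kPa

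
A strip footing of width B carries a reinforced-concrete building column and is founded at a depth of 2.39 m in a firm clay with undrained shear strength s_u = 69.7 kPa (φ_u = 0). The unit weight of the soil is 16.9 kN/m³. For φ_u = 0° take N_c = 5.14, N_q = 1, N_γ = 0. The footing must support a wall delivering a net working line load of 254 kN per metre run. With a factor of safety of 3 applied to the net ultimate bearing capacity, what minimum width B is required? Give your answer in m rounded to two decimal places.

B = 2.13 m

Overburden at base level: q = 16.9 × 2.39 = 40.391 kPa.
Cohesion term c·N_c = 69.7 × 5.14 = 358.26 kPa; surcharge term q·N_q = 40.391 × 1 = 40.391 kPa.
q_ult = 358.26 + 40.391 = 398.65 kPa.
For φ = 0 the ½γBN_γ term vanishes, so q_ult is independent of B. q_net = 398.65 − 40.391 = 358.26 kPa; q_all(net) = 358.26/3 = 119.42 kPa.
Required width B = w / q_all(net) = 254 / 119.42 = 2.127 m.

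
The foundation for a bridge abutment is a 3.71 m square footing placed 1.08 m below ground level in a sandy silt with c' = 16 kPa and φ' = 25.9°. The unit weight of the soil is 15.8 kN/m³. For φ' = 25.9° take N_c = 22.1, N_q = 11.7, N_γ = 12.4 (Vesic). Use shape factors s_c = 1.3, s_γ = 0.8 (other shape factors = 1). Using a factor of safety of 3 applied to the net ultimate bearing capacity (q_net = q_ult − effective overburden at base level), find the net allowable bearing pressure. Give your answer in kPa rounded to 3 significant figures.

Effective surcharge at the founding depth q = γ·D_f = 15.8 × 1.08 = 17.064 kPa.
q_ult = c·N_c·s_c + q·N_q + 0.5·γ·B·N_γ·s_γ
     = 16 × 22.1 × 1.3 + 17.064 × 11.7 + 0.5 × 15.8 × 3.71 × 12.4 × 0.8
     = 459.68 + 199.65 + 290.75 = 950.07 kPa.
Net ultimate: q_net = 950.07 − 17.064 = 933.01 kPa.
q_all(net) = 933.01 / 3 = 311 kPa.

q_all(net) ≈ 311 kPa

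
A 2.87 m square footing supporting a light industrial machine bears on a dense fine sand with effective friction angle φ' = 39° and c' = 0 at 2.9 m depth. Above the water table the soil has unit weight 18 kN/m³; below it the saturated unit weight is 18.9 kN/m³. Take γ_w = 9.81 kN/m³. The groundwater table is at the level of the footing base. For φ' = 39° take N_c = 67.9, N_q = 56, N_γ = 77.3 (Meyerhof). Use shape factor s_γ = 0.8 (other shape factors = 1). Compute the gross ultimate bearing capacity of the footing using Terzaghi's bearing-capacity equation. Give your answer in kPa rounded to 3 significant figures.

q = γ·D_f = 18 × 2.9 = 52.2 kPa.
For the ½γBN_γ term take γ' = 18.9 − 9.81 = 9.09 kN/m³ (soil below base is submerged).
q·N_q = 52.2 × 56 = 2923.2 kPa
0.5·γ·B·N_γ·s_γ = 0.5 × 9.09 × 2.87 × 77.3 × 0.8 = 806.65 kPa
q_ult = 2923.2 + 806.65 = 3729.9 kPa.

q_ult ≈ 3730 kPa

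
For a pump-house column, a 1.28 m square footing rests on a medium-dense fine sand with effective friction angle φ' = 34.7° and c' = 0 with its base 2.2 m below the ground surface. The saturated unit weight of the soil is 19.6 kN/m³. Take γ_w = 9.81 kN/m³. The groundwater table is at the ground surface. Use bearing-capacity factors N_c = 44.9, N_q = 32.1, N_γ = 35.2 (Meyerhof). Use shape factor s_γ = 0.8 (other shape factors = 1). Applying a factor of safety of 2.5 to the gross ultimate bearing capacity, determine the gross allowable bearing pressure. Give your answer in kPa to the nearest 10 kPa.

With the water table at the surface the whole profile is submerged: γ' = 19.6 − 9.81 = 9.79 kN/m³, so q = γ'·D_f = 21.538 kPa; the same γ' applies in the ½γBN_γ term.
q_ult = q·N_q + 0.5·γ·B·N_γ·s_γ
     = 21.538 × 32.1 + 0.5 × 9.79 × 1.28 × 35.2 × 0.8
     = 691.37 + 176.44 = 867.81 kPa.
q_all = q_ult / FS = 867.81 / 2.5 = 347.12 kPa.

q_all ≈ 350 kPa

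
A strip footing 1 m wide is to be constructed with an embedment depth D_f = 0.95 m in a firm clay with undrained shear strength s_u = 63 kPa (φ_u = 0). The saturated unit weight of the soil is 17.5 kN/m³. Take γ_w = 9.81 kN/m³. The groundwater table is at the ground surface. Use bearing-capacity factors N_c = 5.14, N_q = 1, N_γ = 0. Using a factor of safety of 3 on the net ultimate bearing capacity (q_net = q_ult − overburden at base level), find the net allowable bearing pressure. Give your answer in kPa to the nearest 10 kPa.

With the water table at the surface the whole profile is submerged: γ' = 17.5 − 9.81 = 7.69 kN/m³, so q = γ'·D_f = 7.3055 kPa.
q_ult = c·N_c + q·N_q
     = 63 × 5.14 + 7.3055 × 1
     = 323.82 + 7.3055 = 331.13 kPa.
q_net = 331.13 − 7.3055 = 323.82 kPa.
q_all(net) = 323.82 / 3 = 107.94 kPa.

q_all(net) ≈ 110 kPa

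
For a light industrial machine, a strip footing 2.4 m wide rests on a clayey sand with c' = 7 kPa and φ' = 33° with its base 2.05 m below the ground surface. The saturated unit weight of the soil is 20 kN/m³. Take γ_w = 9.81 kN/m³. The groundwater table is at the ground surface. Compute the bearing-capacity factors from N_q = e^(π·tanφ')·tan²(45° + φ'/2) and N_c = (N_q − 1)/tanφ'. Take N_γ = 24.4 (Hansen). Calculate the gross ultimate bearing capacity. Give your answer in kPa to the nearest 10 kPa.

tan33° = 0.6494, so N_q = e^(π×0.6494)·tan²(61.5°) = 7.692 × 3.392 = 26.09.
N_c = (26.09 − 1)/tan33° = 38.64.
With the water table at the surface the whole profile is submerged: γ' = 20 − 9.81 = 10.19 kN/m³, so q = γ'·D_f = 20.889 kPa; the same γ' applies in the ½γBN_γ term.
q_ult = c·N_c + q·N_q + 0.5·γ·B·N_γ
     = 7 × 38.638 + 20.889 × 26.092 + 0.5 × 10.19 × 2.4 × 24.4
     = 270.47 + 545.05 + 298.36 = 1113.9 kPa.

q_ult ≈ 1110 kPa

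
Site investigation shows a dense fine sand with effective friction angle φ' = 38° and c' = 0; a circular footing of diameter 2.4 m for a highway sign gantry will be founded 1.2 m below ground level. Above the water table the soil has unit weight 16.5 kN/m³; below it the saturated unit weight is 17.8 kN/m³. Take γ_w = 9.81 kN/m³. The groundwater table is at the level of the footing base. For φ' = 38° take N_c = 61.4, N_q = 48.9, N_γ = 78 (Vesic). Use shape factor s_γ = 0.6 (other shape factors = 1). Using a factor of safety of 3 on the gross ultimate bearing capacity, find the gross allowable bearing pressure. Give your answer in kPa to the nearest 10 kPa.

Effective surcharge at the founding depth q = γ·D_f = 16.5 × 1.2 = 19.8 kPa.
The water table coincides with the base, so in the self-weight term γ → γ' = 7.99 kN/m³.
q_ult = q·N_q + 0.5·γ·B·N_γ·s_γ
     = 19.8 × 48.9 + 0.5 × 7.99 × 2.4 × 78 × 0.6
     = 968.22 + 448.72 = 1416.9 kPa.
q_all = 1416.9 / 3 = 472.31 kPa.

q_all ≈ 470 kPa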